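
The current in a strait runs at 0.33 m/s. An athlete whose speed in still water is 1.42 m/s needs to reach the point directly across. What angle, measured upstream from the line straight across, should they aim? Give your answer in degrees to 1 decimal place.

13.4°

To cancel the current, the upstream component of the athlete's velocity must equal the flow: 1.42 sin θ = 0.33.
sin θ = 0.33 / 1.42 = 0.2324.
θ = arcsin(0.2324) = 13.438°.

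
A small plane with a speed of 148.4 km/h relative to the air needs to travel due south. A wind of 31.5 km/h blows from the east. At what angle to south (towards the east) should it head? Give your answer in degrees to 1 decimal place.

The wind pushes perpendicular to the desired track; the heading must have a component into the wind equal to 31.5 km/h: 148.4 sin θ = 31.5.
sin θ = 0.2123, so θ = 12.255°.

12.3°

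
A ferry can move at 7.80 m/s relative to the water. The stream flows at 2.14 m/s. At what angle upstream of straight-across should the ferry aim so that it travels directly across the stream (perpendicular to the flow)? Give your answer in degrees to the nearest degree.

16°

To cancel the current, the upstream component of the ferry's velocity must equal the flow: 7.80 sin θ = 2.14.
sin θ = 2.14 / 7.80 = 0.2744.
θ = arcsin(0.2744) = 15.924°.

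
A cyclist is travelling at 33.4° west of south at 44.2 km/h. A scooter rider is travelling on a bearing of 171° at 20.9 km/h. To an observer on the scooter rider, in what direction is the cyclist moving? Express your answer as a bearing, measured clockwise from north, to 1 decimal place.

Taking east as x and north as y: cyclist velocity = (-24.331, -36.900) km/h; scooter rider velocity = (3.269, -20.643) km/h.
Velocity of cyclist relative to scooter rider = (-24.331, -36.900) − (3.269, -20.643) = (-27.601, -16.258) km/h.
Bearing = atan2(-27.60, -16.26) = 239.50° clockwise from north.

239.5°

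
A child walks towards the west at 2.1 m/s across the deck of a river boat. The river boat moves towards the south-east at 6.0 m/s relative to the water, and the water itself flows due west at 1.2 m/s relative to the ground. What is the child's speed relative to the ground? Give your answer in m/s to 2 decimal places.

In east/north components (m/s): child relative to river boat = (-2.100, 0.000); river boat relative to water = (4.243, -4.243); water relative to ground = (-1.200, 0.000).
Sum = (0.943, -4.243) m/s.
Speed = |(0.943, -4.243)| = 4.346 m/s.

4.35 m/s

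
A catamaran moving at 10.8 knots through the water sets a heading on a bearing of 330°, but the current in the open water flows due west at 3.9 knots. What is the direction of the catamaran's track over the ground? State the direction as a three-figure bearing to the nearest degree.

Taking east as x and north as y: velocity relative to the water = (-5.400, 9.353) knots; the water relative to ground = (-3.900, 0.000) knots.
Velocity relative to ground = (-5.400, 9.353) + (-3.900, 0.000) = (-9.300, 9.353) knots.
Bearing = atan2(-9.30, 9.35) = 315.16° clockwise from north.

315°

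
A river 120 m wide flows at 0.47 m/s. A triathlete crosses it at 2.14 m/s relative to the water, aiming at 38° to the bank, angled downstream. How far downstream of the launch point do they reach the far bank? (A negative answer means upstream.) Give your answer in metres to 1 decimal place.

Perpendicular speed = 1.318 m/s; crossing time = 120 / 1.318 = 91.081 s.
Net downstream speed = 2.156 m/s.
Drift = 2.156 × 91.081 = 196.401 m (downstream).

196.4 m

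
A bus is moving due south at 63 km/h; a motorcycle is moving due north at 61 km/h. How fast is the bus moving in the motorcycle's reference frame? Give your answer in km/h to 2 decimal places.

124.00 km/h

Taking east as x and north as y: bus velocity = (0.000, -63.000) km/h; motorcycle velocity = (0.000, 61.000) km/h.
Velocity of bus relative to motorcycle = (0.000, -63.000) − (0.000, 61.000) = (0.000, -124.000) km/h.
Magnitude = |(0.000, -124.000)| = 124.000 km/h.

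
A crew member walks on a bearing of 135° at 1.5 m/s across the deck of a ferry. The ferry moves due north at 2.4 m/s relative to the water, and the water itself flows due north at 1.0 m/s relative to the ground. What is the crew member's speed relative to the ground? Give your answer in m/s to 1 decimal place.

In east/north components (m/s): crew member relative to ferry = (1.061, -1.061); ferry relative to water = (0.000, 2.400); water relative to ground = (0.000, 1.000).
Sum = (1.061, 2.339) m/s.
Speed = |(1.061, 2.339)| = 2.569 m/s.

2.6 m/s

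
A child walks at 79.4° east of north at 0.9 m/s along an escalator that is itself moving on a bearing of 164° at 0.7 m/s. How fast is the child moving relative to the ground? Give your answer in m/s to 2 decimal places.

1.19 m/s

Taking east as x and north as y: escalator velocity = (0.193, -0.673) m/s; child velocity relative to escalator = (0.885, 0.166) m/s.
Velocity relative to ground = (0.193, -0.673) + (0.885, 0.166) = (1.078, -0.507) m/s.
Speed = |(1.078, -0.507)| = 1.191 m/s.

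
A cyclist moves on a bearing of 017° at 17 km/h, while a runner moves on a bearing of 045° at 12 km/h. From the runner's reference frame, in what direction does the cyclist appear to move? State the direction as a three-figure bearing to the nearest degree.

336°

Taking east as x and north as y: cyclist velocity = (4.970, 16.257) km/h; runner velocity = (8.485, 8.485) km/h.
Velocity of cyclist relative to runner = (4.970, 16.257) − (8.485, 8.485) = (-3.515, 7.772) km/h.
Bearing = atan2(-3.51, 7.77) = 335.66° clockwise from north.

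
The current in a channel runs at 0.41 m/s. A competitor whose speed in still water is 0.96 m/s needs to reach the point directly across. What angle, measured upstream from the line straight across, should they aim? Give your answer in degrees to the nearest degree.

To cancel the current, the upstream component of the competitor's velocity must equal the flow: 0.96 sin θ = 0.41.
sin θ = 0.41 / 0.96 = 0.4271.
θ = arcsin(0.4271) = 25.283°.

25°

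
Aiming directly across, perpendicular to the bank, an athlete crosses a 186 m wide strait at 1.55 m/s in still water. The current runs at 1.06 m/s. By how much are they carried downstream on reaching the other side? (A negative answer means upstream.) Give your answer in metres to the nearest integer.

127 m

Perpendicular speed = 1.550 m/s; crossing time = 186 / 1.550 = 120.000 s.
Net downstream speed = 1.060 m/s.
Drift = 1.060 × 120.000 = 127.200 m (downstream).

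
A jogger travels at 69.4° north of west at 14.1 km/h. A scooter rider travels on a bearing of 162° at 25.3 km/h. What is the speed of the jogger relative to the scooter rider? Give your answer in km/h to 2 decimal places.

Taking east as x and north as y: jogger velocity = (-4.961, 13.198) km/h; scooter rider velocity = (7.818, -24.062) km/h.
Velocity of jogger relative to scooter rider = (-4.961, 13.198) − (7.818, -24.062) = (-12.779, 37.260) km/h.
Magnitude = |(-12.779, 37.260)| = 39.391 km/h.

39.39 km/h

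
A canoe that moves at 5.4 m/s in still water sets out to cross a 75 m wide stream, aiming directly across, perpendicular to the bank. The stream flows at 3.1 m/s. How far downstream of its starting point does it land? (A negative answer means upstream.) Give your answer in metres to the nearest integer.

Perpendicular speed = 5.400 m/s; crossing time = 75 / 5.400 = 13.889 s.
Net downstream speed = 3.100 m/s.
Drift = 3.100 × 13.889 = 43.056 m (downstream).

43 m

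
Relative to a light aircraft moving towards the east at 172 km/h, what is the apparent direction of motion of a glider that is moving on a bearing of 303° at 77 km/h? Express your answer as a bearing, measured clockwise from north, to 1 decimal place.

Taking east as x and north as y: glider velocity = (-64.578, 41.937) km/h; light aircraft velocity = (172.000, 0.000) km/h.
Velocity of glider relative to light aircraft = (-64.578, 41.937) − (172.000, 0.000) = (-236.578, 41.937) km/h.
Bearing = atan2(-236.58, 41.94) = 280.05° clockwise from north.

280.1°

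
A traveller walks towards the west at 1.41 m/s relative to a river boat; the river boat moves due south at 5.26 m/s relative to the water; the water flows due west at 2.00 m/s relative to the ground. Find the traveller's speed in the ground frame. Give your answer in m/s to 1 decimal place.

6.3 m/s

In east/north components (m/s): traveller relative to river boat = (-1.410, 0.000); river boat relative to water = (0.000, -5.260); water relative to ground = (-2.000, 0.000).
Sum = (-3.410, -5.260) m/s.
Speed = |(-3.410, -5.260)| = 6.269 m/s.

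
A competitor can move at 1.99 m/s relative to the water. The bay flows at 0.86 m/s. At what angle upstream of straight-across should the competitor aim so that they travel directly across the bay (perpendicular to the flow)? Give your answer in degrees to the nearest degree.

26°

To cancel the current, the upstream component of the competitor's velocity must equal the flow: 1.99 sin θ = 0.86.
sin θ = 0.86 / 1.99 = 0.4322.
θ = arcsin(0.4322) = 25.605°.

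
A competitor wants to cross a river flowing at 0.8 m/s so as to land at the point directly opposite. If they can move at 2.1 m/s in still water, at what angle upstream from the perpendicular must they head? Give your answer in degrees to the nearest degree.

22°

To cancel the current, the upstream component of the competitor's velocity must equal the flow: 2.1 sin θ = 0.8.
sin θ = 0.8 / 2.1 = 0.3810.
θ = arcsin(0.3810) = 22.393°.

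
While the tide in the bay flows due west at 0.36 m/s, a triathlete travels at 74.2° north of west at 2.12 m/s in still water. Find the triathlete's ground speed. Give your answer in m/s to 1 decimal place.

2.2 m/s

Taking east as x and north as y: velocity relative to the water = (-0.577, 2.040) m/s; the water relative to ground = (-0.360, 0.000) m/s.
Velocity relative to ground = (-0.577, 2.040) + (-0.360, 0.000) = (-0.937, 2.040) m/s.
Speed = |(-0.937, 2.040)| = 2.245 m/s.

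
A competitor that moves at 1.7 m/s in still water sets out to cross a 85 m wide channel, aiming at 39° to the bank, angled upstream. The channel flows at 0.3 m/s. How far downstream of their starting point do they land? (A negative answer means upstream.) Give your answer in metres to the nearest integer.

-81 m

Perpendicular speed = 1.070 m/s; crossing time = 85 / 1.070 = 79.451 s.
Net downstream speed = -1.021 m/s.
Drift = -1.021 × 79.451 = -81.131 m (upstream).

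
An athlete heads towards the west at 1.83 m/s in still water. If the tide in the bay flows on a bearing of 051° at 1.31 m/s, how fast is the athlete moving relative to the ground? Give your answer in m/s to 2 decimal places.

1.16 m/s

Taking east as x and north as y: velocity relative to the water = (-1.830, 0.000) m/s; the water relative to ground = (1.018, 0.824) m/s.
Velocity relative to ground = (-1.830, 0.000) + (1.018, 0.824) = (-0.812, 0.824) m/s.
Speed = |(-0.812, 0.824)| = 1.157 m/s.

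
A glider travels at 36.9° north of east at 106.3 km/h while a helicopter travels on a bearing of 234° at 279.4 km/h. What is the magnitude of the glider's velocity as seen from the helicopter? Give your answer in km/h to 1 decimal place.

Taking east as x and north as y: glider velocity = (85.006, 63.825) km/h; helicopter velocity = (-226.039, -164.227) km/h.
Velocity of glider relative to helicopter = (85.006, 63.825) − (-226.039, -164.227) = (311.046, 228.052) km/h.
Magnitude = |(311.046, 228.052)| = 385.691 km/h.

385.7 km/h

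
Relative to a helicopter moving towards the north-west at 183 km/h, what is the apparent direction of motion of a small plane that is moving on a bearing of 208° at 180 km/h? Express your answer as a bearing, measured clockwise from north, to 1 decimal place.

Taking east as x and north as y: small plane velocity = (-84.505, -158.931) km/h; helicopter velocity = (-129.401, 129.401) km/h.
Velocity of small plane relative to helicopter = (-84.505, -158.931) − (-129.401, 129.401) = (44.896, -288.331) km/h.
Bearing = atan2(44.90, -288.33) = 171.15° clockwise from north.

171.1°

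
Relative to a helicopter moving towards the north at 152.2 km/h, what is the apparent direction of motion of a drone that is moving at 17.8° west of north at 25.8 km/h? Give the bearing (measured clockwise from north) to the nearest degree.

Taking east as x and north as y: drone velocity = (-7.887, 24.565) km/h; helicopter velocity = (0.000, 152.200) km/h.
Velocity of drone relative to helicopter = (-7.887, 24.565) − (0.000, 152.200) = (-7.887, -127.635) km/h.
Bearing = atan2(-7.89, -127.64) = 183.54° clockwise from north.

184°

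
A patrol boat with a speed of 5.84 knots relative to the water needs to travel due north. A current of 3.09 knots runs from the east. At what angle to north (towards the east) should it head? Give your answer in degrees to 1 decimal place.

The current pushes perpendicular to the desired track; the heading must have a component into the current equal to 3.09 knots: 5.84 sin θ = 3.09.
sin θ = 0.5291, so θ = 31.945°.

31.9°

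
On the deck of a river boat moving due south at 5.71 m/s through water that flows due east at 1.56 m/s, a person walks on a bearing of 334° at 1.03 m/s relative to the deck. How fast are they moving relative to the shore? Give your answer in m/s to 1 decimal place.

4.9 m/s

In east/north components (m/s): person relative to river boat = (-0.452, 0.926); river boat relative to water = (0.000, -5.710); water relative to ground = (1.560, 0.000).
Sum = (1.108, -4.784) m/s.
Speed = |(1.108, -4.784)| = 4.911 m/s.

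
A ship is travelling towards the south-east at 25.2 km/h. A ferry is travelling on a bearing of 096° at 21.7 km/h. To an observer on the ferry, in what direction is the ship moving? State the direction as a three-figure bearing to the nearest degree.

Taking east as x and north as y: ship velocity = (17.819, -17.819) km/h; ferry velocity = (21.581, -2.268) km/h.
Velocity of ship relative to ferry = (17.819, -17.819) − (21.581, -2.268) = (-3.762, -15.551) km/h.
Bearing = atan2(-3.76, -15.55) = 193.60° clockwise from north.

194°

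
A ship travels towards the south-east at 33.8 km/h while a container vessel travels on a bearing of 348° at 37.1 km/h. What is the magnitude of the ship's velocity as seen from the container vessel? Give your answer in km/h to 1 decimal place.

Taking east as x and north as y: ship velocity = (23.900, -23.900) km/h; container vessel velocity = (-7.714, 36.289) km/h.
Velocity of ship relative to container vessel = (23.900, -23.900) − (-7.714, 36.289) = (31.614, -60.189) km/h.
Magnitude = |(31.614, -60.189)| = 67.987 km/h.

68.0 km/h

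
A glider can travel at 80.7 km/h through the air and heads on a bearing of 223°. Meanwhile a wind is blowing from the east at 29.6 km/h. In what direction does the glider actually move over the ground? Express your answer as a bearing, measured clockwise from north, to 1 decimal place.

235.1°

Taking east as x and north as y: velocity relative to the air = (-55.037, -59.020) km/h; the air relative to ground = (-29.600, 0.000) km/h.
Velocity relative to ground = (-55.037, -59.020) + (-29.600, 0.000) = (-84.637, -59.020) km/h.
Bearing = atan2(-84.64, -59.02) = 235.11° clockwise from north.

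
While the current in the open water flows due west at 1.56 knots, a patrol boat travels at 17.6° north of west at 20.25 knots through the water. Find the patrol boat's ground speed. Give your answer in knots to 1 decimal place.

21.7 knots

Taking east as x and north as y: velocity relative to the water = (-19.302, 6.123) knots; the water relative to ground = (-1.560, 0.000) knots.
Velocity relative to ground = (-19.302, 6.123) + (-1.560, 0.000) = (-20.862, 6.123) knots.
Speed = |(-20.862, 6.123)| = 21.742 knots.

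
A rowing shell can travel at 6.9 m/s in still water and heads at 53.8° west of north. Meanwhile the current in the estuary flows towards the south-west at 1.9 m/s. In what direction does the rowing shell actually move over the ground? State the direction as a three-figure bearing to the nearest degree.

292°

Taking east as x and north as y: velocity relative to the water = (-5.568, 4.075) m/s; the water relative to ground = (-1.344, -1.344) m/s.
Velocity relative to ground = (-5.568, 4.075) + (-1.344, -1.344) = (-6.912, 2.732) m/s.
Bearing = atan2(-6.91, 2.73) = 291.57° clockwise from north.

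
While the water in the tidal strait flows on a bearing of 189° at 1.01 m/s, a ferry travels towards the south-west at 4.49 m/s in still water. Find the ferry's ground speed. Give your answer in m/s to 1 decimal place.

5.3 m/s

Taking east as x and north as y: velocity relative to the water = (-3.175, -3.175) m/s; the water relative to ground = (-0.158, -0.998) m/s.
Velocity relative to ground = (-3.175, -3.175) + (-0.158, -0.998) = (-3.333, -4.172) m/s.
Speed = |(-3.333, -4.172)| = 5.340 m/s.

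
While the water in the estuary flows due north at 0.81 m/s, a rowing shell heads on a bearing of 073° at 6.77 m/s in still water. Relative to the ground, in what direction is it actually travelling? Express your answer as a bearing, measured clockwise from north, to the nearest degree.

Taking east as x and north as y: velocity relative to the water = (6.474, 1.979) m/s; the water relative to ground = (0.000, 0.810) m/s.
Velocity relative to ground = (6.474, 1.979) + (0.000, 0.810) = (6.474, 2.789) m/s.
Bearing = atan2(6.47, 2.79) = 66.69° clockwise from north.

067°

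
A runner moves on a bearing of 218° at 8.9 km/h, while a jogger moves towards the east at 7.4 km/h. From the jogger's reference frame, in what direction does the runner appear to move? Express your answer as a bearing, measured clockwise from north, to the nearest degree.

Taking east as x and north as y: runner velocity = (-5.479, -7.013) km/h; jogger velocity = (7.400, 0.000) km/h.
Velocity of runner relative to jogger = (-5.479, -7.013) − (7.400, 0.000) = (-12.879, -7.013) km/h.
Bearing = atan2(-12.88, -7.01) = 241.43° clockwise from north.

241°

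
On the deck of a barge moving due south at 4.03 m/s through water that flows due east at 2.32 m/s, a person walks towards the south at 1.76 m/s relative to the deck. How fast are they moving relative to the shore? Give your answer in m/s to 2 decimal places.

6.24 m/s

In east/north components (m/s): person relative to barge = (0.000, -1.760); barge relative to water = (0.000, -4.030); water relative to ground = (2.320, 0.000).
Sum = (2.320, -5.790) m/s.
Speed = |(2.320, -5.790)| = 6.238 m/s.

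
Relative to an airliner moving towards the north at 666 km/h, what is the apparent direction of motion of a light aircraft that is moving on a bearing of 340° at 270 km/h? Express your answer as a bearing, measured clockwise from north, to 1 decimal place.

192.6°

Taking east as x and north as y: light aircraft velocity = (-92.345, 253.717) km/h; airliner velocity = (0.000, 666.000) km/h.
Velocity of light aircraft relative to airliner = (-92.345, 253.717) − (0.000, 666.000) = (-92.345, -412.283) km/h.
Bearing = atan2(-92.35, -412.28) = 192.63° clockwise from north.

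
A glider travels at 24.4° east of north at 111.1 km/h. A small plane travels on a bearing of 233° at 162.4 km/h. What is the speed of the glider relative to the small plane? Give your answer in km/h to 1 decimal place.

265.3 km/h

Taking east as x and north as y: glider velocity = (45.896, 101.177) km/h; small plane velocity = (-129.698, -97.735) km/h.
Velocity of glider relative to small plane = (45.896, 101.177) − (-129.698, -97.735) = (175.594, 198.912) km/h.
Magnitude = |(175.594, 198.912)| = 265.329 km/h.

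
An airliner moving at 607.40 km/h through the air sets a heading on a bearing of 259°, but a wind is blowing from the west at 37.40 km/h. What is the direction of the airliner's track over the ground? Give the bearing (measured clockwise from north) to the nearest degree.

Taking east as x and north as y: velocity relative to the air = (-596.240, -115.897) km/h; the air relative to ground = (37.400, 0.000) km/h.
Velocity relative to ground = (-596.240, -115.897) + (37.400, 0.000) = (-558.840, -115.897) km/h.
Bearing = atan2(-558.84, -115.90) = 258.28° clockwise from north.

258°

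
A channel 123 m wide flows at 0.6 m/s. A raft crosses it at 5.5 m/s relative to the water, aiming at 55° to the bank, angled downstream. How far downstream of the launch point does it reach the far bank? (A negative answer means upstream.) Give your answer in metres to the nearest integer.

103 m

Perpendicular speed = 4.505 m/s; crossing time = 123 / 4.505 = 27.301 s.
Net downstream speed = 3.755 m/s.
Drift = 3.755 × 27.301 = 102.506 m (downstream).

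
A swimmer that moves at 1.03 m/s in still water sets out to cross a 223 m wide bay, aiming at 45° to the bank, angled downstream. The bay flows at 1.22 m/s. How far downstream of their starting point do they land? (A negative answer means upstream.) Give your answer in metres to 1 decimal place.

596.5 m

Perpendicular speed = 0.728 m/s; crossing time = 223 / 0.728 = 306.184 s.
Net downstream speed = 1.948 m/s.
Drift = 1.948 × 306.184 = 596.545 m (downstream).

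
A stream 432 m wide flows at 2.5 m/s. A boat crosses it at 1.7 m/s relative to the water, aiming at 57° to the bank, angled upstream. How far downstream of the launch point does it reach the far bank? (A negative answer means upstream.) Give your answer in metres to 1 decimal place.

477.0 m

Perpendicular speed = 1.426 m/s; crossing time = 432 / 1.426 = 303.001 s.
Net downstream speed = 1.574 m/s.
Drift = 1.574 × 303.001 = 476.957 m (downstream).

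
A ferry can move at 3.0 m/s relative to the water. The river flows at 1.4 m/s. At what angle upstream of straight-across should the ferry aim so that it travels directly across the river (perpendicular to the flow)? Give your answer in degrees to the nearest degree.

To cancel the current, the upstream component of the ferry's velocity must equal the flow: 3.0 sin θ = 1.4.
sin θ = 1.4 / 3.0 = 0.4667.
θ = arcsin(0.4667) = 27.818°.

28°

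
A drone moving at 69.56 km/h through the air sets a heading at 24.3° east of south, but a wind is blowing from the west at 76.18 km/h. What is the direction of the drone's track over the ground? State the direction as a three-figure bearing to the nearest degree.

Taking east as x and north as y: velocity relative to the air = (28.625, -63.397) km/h; the air relative to ground = (76.180, 0.000) km/h.
Velocity relative to ground = (28.625, -63.397) + (76.180, 0.000) = (104.805, -63.397) km/h.
Bearing = atan2(104.80, -63.40) = 121.17° clockwise from north.

121°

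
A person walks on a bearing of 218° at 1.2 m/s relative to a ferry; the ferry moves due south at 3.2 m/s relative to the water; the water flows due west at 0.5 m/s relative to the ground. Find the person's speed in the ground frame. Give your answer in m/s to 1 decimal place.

In east/north components (m/s): person relative to ferry = (-0.739, -0.946); ferry relative to water = (0.000, -3.200); water relative to ground = (-0.500, 0.000).
Sum = (-1.239, -4.146) m/s.
Speed = |(-1.239, -4.146)| = 4.327 m/s.

4.3 m/s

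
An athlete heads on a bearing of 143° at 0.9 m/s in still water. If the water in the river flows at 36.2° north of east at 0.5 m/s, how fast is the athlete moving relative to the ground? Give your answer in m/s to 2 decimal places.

Taking east as x and north as y: velocity relative to the water = (0.542, -0.719) m/s; the water relative to ground = (0.403, 0.295) m/s.
Velocity relative to ground = (0.542, -0.719) + (0.403, 0.295) = (0.945, -0.423) m/s.
Speed = |(0.945, -0.423)| = 1.036 m/s.

1.04 m/s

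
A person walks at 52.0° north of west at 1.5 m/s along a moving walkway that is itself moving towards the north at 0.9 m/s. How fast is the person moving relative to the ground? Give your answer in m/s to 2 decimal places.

2.28 m/s

Taking east as x and north as y: moving walkway velocity = (0.000, 0.900) m/s; person velocity relative to moving walkway = (-0.923, 1.182) m/s.
Velocity relative to ground = (0.000, 0.900) + (-0.923, 1.182) = (-0.923, 2.082) m/s.
Speed = |(-0.923, 2.082)| = 2.278 m/s.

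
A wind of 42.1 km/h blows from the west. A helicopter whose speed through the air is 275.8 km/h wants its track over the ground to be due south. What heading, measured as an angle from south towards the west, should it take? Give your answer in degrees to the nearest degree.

The wind pushes perpendicular to the desired track; the heading must have a component into the wind equal to 42.1 km/h: 275.8 sin θ = 42.1.
sin θ = 0.1526, so θ = 8.780°.

9°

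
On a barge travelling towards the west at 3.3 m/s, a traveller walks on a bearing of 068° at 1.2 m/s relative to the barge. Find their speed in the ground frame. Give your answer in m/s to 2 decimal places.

Taking east as x and north as y: barge velocity = (-3.300, 0.000) m/s; traveller velocity relative to barge = (1.113, 0.450) m/s.
Velocity relative to ground = (-3.300, 0.000) + (1.113, 0.450) = (-2.187, 0.450) m/s.
Speed = |(-2.187, 0.450)| = 2.233 m/s.

2.23 m/s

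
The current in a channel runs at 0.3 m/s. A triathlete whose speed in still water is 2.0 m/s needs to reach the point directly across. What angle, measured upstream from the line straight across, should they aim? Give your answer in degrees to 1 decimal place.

To cancel the current, the upstream component of the triathlete's velocity must equal the flow: 2.0 sin θ = 0.3.
sin θ = 0.3 / 2.0 = 0.1500.
θ = arcsin(0.1500) = 8.627°.

8.6°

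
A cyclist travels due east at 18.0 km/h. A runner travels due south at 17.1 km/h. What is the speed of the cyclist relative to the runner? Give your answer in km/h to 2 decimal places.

24.83 km/h

Taking east as x and north as y: cyclist velocity = (18.000, 0.000) km/h; runner velocity = (0.000, -17.100) km/h.
Velocity of cyclist relative to runner = (18.000, 0.000) − (0.000, -17.100) = (18.000, 17.100) km/h.
Magnitude = |(18.000, 17.100)| = 24.828 km/h.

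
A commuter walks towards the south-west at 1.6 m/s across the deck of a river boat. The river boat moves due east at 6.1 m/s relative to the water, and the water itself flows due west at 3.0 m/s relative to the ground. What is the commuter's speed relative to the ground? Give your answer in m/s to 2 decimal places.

2.27 m/s

In east/north components (m/s): commuter relative to river boat = (-1.131, -1.131); river boat relative to water = (6.100, 0.000); water relative to ground = (-3.000, 0.000).
Sum = (1.969, -1.131) m/s.
Speed = |(1.969, -1.131)| = 2.271 m/s.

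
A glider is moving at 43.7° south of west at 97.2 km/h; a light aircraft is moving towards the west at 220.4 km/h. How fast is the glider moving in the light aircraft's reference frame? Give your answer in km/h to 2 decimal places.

Taking east as x and north as y: glider velocity = (-70.272, -67.154) km/h; light aircraft velocity = (-220.400, 0.000) km/h.
Velocity of glider relative to light aircraft = (-70.272, -67.154) − (-220.400, 0.000) = (150.128, -67.154) km/h.
Magnitude = |(150.128, -67.154)| = 164.463 km/h.

164.46 km/h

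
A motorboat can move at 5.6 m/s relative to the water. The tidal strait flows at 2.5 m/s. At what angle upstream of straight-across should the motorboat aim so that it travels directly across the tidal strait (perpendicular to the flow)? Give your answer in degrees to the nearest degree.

To cancel the current, the upstream component of the motorboat's velocity must equal the flow: 5.6 sin θ = 2.5.
sin θ = 2.5 / 5.6 = 0.4464.
θ = arcsin(0.4464) = 26.515°.

27°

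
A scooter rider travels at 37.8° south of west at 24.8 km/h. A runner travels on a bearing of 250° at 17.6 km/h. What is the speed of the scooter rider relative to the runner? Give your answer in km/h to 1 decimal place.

9.7 km/h

Taking east as x and north as y: scooter rider velocity = (-19.596, -15.200) km/h; runner velocity = (-16.539, -6.020) km/h.
Velocity of scooter rider relative to runner = (-19.596, -15.200) − (-16.539, -6.020) = (-3.057, -9.181) km/h.
Magnitude = |(-3.057, -9.181)| = 9.676 km/h.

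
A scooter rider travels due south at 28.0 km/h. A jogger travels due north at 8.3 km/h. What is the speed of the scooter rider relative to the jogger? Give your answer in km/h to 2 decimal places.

Taking east as x and north as y: scooter rider velocity = (0.000, -28.000) km/h; jogger velocity = (0.000, 8.300) km/h.
Velocity of scooter rider relative to jogger = (0.000, -28.000) − (0.000, 8.300) = (0.000, -36.300) km/h.
Magnitude = |(0.000, -36.300)| = 36.300 km/h.

36.30 km/h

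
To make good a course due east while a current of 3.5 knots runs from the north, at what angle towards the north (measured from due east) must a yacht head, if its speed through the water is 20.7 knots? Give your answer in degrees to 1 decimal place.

9.7°

The current pushes perpendicular to the desired track; the heading must have a component into the current equal to 3.5 knots: 20.7 sin θ = 3.5.
sin θ = 0.1691, so θ = 9.734°.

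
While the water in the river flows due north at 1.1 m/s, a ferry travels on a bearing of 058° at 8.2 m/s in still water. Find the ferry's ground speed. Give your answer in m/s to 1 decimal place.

Taking east as x and north as y: velocity relative to the water = (6.954, 4.345) m/s; the water relative to ground = (0.000, 1.100) m/s.
Velocity relative to ground = (6.954, 4.345) + (0.000, 1.100) = (6.954, 5.445) m/s.
Speed = |(6.954, 5.445)| = 8.832 m/s.

8.8 m/s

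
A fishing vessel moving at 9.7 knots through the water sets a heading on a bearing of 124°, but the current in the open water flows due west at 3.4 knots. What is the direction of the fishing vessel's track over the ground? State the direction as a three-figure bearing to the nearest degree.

Taking east as x and north as y: velocity relative to the water = (8.042, -5.424) knots; the water relative to ground = (-3.400, 0.000) knots.
Velocity relative to ground = (8.042, -5.424) + (-3.400, 0.000) = (4.642, -5.424) knots.
Bearing = atan2(4.64, -5.42) = 139.45° clockwise from north.

139°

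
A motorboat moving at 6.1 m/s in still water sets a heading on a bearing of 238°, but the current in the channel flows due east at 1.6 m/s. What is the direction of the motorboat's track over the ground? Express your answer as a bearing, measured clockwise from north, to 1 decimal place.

Taking east as x and north as y: velocity relative to the water = (-5.173, -3.233) m/s; the water relative to ground = (1.600, 0.000) m/s.
Velocity relative to ground = (-5.173, -3.233) + (1.600, 0.000) = (-3.573, -3.233) m/s.
Bearing = atan2(-3.57, -3.23) = 227.86° clockwise from north.

227.9°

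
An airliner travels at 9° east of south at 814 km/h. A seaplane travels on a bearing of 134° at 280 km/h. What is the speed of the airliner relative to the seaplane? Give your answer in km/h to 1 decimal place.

614.0 km/h

Taking east as x and north as y: airliner velocity = (127.338, -803.978) km/h; seaplane velocity = (201.415, -194.504) km/h.
Velocity of airliner relative to seaplane = (127.338, -803.978) − (201.415, -194.504) = (-74.077, -609.474) km/h.
Magnitude = |(-74.077, -609.474)| = 613.959 km/h.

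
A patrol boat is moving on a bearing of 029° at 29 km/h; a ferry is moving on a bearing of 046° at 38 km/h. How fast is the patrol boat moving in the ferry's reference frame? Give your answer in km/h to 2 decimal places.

Taking east as x and north as y: patrol boat velocity = (14.059, 25.364) km/h; ferry velocity = (27.335, 26.397) km/h.
Velocity of patrol boat relative to ferry = (14.059, 25.364) − (27.335, 26.397) = (-13.275, -1.033) km/h.
Magnitude = |(-13.275, -1.033)| = 13.316 km/h.

13.32 km/h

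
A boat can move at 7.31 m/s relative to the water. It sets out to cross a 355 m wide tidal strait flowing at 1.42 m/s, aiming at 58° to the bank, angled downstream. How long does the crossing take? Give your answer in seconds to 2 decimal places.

57.27 s

The component of the boat's velocity perpendicular to the bank is 7.31 × sin 58° = 6.199 m/s.
Only the cross-stream component determines the crossing time; the current contributes nothing perpendicular to the bank.
Time = 355 / 6.199 = 57.265 s.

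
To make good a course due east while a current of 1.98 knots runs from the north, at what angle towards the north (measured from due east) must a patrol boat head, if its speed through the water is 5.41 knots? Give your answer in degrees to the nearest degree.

The current pushes perpendicular to the desired track; the heading must have a component into the current equal to 1.98 knots: 5.41 sin θ = 1.98.
sin θ = 0.3660, so θ = 21.468°.

21°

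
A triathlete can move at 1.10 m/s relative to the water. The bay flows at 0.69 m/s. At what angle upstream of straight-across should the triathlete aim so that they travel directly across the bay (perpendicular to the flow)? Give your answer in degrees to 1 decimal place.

38.8°

To cancel the current, the upstream component of the triathlete's velocity must equal the flow: 1.10 sin θ = 0.69.
sin θ = 0.69 / 1.10 = 0.6273.
θ = arcsin(0.6273) = 38.849°.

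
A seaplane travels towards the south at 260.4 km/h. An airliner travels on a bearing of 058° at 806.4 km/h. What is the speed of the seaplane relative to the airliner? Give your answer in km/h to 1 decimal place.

969.9 km/h

Taking east as x and north as y: seaplane velocity = (0.000, -260.400) km/h; airliner velocity = (683.866, 427.327) km/h.
Velocity of seaplane relative to airliner = (0.000, -260.400) − (683.866, 427.327) = (-683.866, -687.727) km/h.
Magnitude = |(-683.866, -687.727)| = 969.866 km/h.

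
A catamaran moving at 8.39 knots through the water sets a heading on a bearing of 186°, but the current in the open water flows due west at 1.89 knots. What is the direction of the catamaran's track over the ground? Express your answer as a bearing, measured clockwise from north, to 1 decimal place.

Taking east as x and north as y: velocity relative to the water = (-0.877, -8.344) knots; the water relative to ground = (-1.890, 0.000) knots.
Velocity relative to ground = (-0.877, -8.344) + (-1.890, 0.000) = (-2.767, -8.344) knots.
Bearing = atan2(-2.77, -8.34) = 198.35° clockwise from north.

198.3°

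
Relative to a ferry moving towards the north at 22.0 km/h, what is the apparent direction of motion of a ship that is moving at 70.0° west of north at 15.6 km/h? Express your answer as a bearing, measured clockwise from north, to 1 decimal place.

221.3°

Taking east as x and north as y: ship velocity = (-14.659, 5.336) km/h; ferry velocity = (0.000, 22.000) km/h.
Velocity of ship relative to ferry = (-14.659, 5.336) − (0.000, 22.000) = (-14.659, -16.664) km/h.
Bearing = atan2(-14.66, -16.66) = 221.34° clockwise from north.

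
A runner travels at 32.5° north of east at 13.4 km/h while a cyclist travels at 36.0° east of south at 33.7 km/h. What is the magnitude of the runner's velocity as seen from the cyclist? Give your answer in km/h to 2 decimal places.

Taking east as x and north as y: runner velocity = (11.301, 7.200) km/h; cyclist velocity = (19.808, -27.264) km/h.
Velocity of runner relative to cyclist = (11.301, 7.200) − (19.808, -27.264) = (-8.507, 34.464) km/h.
Magnitude = |(-8.507, 34.464)| = 35.498 km/h.

35.50 km/h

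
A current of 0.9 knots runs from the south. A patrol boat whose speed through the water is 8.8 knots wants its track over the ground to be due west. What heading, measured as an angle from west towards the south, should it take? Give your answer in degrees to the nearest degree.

6°

The current pushes perpendicular to the desired track; the heading must have a component into the current equal to 0.9 knots: 8.8 sin θ = 0.9.
sin θ = 0.1023, so θ = 5.870°.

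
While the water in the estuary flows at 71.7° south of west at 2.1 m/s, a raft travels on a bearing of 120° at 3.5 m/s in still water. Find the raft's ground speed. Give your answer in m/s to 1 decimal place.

4.4 m/s

Taking east as x and north as y: velocity relative to the water = (3.031, -1.750) m/s; the water relative to ground = (-0.659, -1.994) m/s.
Velocity relative to ground = (3.031, -1.750) + (-0.659, -1.994) = (2.372, -3.744) m/s.
Speed = |(2.372, -3.744)| = 4.432 m/s.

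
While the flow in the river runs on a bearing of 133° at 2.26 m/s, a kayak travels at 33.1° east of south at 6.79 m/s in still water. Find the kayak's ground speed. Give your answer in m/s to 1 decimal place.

Taking east as x and north as y: velocity relative to the water = (3.708, -5.688) m/s; the water relative to ground = (1.653, -1.541) m/s.
Velocity relative to ground = (3.708, -5.688) + (1.653, -1.541) = (5.361, -7.229) m/s.
Speed = |(5.361, -7.229)| = 9.000 m/s.

9.0 m/s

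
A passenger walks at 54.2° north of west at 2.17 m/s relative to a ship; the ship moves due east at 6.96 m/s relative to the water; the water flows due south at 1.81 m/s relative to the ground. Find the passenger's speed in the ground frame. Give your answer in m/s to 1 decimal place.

5.7 m/s

In east/north components (m/s): passenger relative to ship = (-1.269, 1.760); ship relative to water = (6.960, 0.000); water relative to ground = (0.000, -1.810).
Sum = (5.691, -0.050) m/s.
Speed = |(5.691, -0.050)| = 5.691 m/s.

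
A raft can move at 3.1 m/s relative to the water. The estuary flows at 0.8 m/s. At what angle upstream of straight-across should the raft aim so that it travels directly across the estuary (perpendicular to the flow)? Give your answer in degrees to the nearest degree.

To cancel the current, the upstream component of the raft's velocity must equal the flow: 3.1 sin θ = 0.8.
sin θ = 0.8 / 3.1 = 0.2581.
θ = arcsin(0.2581) = 14.955°.

15°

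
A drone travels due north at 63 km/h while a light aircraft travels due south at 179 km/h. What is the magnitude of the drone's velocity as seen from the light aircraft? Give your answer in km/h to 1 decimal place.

Taking east as x and north as y: drone velocity = (0.000, 63.000) km/h; light aircraft velocity = (0.000, -179.000) km/h.
Velocity of drone relative to light aircraft = (0.000, 63.000) − (0.000, -179.000) = (0.000, 242.000) km/h.
Magnitude = |(0.000, 242.000)| = 242.000 km/h.

242.0 km/h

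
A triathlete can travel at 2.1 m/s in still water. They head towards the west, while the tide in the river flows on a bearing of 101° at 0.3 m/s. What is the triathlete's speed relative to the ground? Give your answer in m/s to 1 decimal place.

Taking east as x and north as y: velocity relative to the water = (-2.100, 0.000) m/s; the water relative to ground = (0.294, -0.057) m/s.
Velocity relative to ground = (-2.100, 0.000) + (0.294, -0.057) = (-1.806, -0.057) m/s.
Speed = |(-1.806, -0.057)| = 1.806 m/s.

1.8 m/s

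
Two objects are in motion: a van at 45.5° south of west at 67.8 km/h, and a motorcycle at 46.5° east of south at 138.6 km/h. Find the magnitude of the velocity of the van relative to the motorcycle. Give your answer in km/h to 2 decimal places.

155.35 km/h

Taking east as x and north as y: van velocity = (-47.522, -48.358) km/h; motorcycle velocity = (100.537, -95.406) km/h.
Velocity of van relative to motorcycle = (-47.522, -48.358) − (100.537, -95.406) = (-148.059, 47.048) km/h.
Magnitude = |(-148.059, 47.048)| = 155.354 km/h.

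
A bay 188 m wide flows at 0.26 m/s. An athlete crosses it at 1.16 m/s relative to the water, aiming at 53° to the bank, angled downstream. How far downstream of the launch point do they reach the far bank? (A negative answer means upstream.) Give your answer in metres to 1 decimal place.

Perpendicular speed = 0.926 m/s; crossing time = 188 / 0.926 = 202.932 s.
Net downstream speed = 0.958 m/s.
Drift = 0.958 × 202.932 = 194.431 m (downstream).

194.4 m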